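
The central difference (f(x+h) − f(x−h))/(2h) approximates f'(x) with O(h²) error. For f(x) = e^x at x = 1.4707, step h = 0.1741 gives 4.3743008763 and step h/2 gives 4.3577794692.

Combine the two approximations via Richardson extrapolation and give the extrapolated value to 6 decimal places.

Error is O(h^2); halving h shrinks it by 2^2 = 4.
Numerator 4 × A(h/2) − A(h) = 4 × 4.3577794692 − 4.3743008763 = 13.0568170005
(4 × 4.3577794692 − 4.3743008763)/(4 − 1) = 4.3522723335
Shift from A(h/2): −0.0055071357.

4.352272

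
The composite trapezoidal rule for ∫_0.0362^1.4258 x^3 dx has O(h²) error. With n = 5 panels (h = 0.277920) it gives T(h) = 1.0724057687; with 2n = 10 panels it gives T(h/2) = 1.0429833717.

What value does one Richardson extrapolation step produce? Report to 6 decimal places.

1.033176

Leading term ∝ h^2; use weight 4 = 2^2.
Weighted: 4.1719334868 − 1.0724057687 = 3.0995277181
3.0995277181 ÷ 3 = 1.0331759060
Gap between inputs: 2.942e-02; correction applied: −0.0098074657.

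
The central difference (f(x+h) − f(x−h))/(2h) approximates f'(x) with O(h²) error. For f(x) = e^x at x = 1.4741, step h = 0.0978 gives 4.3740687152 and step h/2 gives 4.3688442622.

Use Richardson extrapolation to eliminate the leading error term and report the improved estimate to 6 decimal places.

Order 2 gives 2^r = 4 and 2^r − 1 = 3.
Numerator 4·A(h/2) − A(h) = 4·4.3688442622 − 4.3740687152 = 13.1013083336
R = 13.1013083336/3 = 4.3671027779

4.367103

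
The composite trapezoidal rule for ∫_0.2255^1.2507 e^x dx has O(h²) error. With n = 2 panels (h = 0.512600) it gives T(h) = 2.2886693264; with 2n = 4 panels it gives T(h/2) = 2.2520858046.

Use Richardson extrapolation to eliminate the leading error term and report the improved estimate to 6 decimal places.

2.239891

The method has order 2: 2^2 = 4.
4·2.2520858046 − 2.2886693264 = 6.7196738920
Divide by 2^2 − 1 = 3.
(4·2.2520858046 − 2.2886693264)/(4 − 1) = 2.2398912973
Correction |R − A(h/2)| = 1.219e-02; gap |A(h/2) − A(h)| = 3.658e-02.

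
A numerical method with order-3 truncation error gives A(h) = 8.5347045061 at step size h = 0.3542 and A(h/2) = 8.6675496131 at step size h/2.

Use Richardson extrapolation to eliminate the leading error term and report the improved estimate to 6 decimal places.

Method order is 3; weight 2^3 = 8.
2^3*A(h/2) = 69.3403969048; minus A(h) gives 60.8056923987.
R = 60.8056923987/7 = 8.6865274855
Gap between inputs: 1.328e-01; correction applied: +0.0189778724.

8.686527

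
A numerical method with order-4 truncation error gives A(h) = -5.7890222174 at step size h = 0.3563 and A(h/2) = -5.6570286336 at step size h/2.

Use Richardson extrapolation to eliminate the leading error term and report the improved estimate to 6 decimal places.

Error is O(h^4); halving h shrinks it by 2^4 = 16.
16*(-5.6570286336) − (-5.7890222174) = -84.7234359202
(-84.7234359202) ÷ 15 = -5.6482290613

-5.648229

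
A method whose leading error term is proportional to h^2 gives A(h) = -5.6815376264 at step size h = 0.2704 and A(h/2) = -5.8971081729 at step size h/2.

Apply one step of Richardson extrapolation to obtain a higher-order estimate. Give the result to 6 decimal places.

-5.968965

Error is O(h^2); halving h shrinks it by 2^2 = 4.
4 × (-5.8971081729) − (-5.6815376264) = -17.9068950652
Denominator 4 − 1 = 3.
(4 × (-5.8971081729) − (-5.6815376264))/(4 − 1) = -5.9689650217
Gap between inputs: 2.156e-01; correction applied: −0.0718568488.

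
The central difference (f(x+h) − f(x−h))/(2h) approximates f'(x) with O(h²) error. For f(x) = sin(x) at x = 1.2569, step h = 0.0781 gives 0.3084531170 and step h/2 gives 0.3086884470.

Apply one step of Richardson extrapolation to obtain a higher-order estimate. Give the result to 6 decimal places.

0.308767

Order 2 gives 2^r = 4 and 2^r − 1 = 3.
Weighted: 1.2347537880 − 0.3084531170 = 0.9263006710
Denominator 4 − 1 = 3.
0.9263006710 ÷ 3 = 0.3087668903
Correction |R − A(h/2)| = 7.844e-05; gap |A(h/2) − A(h)| = 2.353e-04.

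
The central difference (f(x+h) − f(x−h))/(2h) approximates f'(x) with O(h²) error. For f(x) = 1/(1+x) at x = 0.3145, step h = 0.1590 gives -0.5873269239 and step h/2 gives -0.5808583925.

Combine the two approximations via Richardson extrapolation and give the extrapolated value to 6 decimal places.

-0.578702

The method has order 2: 2^2 = 4.
A(h/2) − A(h) = -0.5808583925 − (-0.5873269239) = 0.0064685314
Correction (A(h/2) − A(h))/(4 − 1) = 0.0064685314/3 = 0.0021561771
R = A(h/2) + (A(h/2) − A(h))/3 = -0.5808583925 + 0.0021561771 = -0.5787022154
Gap between inputs: 6.469e-03; correction applied: +0.0021561771.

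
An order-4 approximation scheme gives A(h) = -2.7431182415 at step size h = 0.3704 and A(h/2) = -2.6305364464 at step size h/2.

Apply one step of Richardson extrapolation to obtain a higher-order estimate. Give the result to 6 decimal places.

-2.623031

Order 4 gives 2^r = 16 and 2^r − 1 = 15.
2^4 × A(h/2) = -42.0885831424; minus A(h) gives -39.3454649009.
R = (-39.3454649009)/15 = -2.6230309934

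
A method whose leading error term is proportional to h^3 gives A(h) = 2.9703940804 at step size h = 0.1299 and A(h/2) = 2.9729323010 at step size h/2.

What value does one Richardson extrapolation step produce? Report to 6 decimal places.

Leading term ∝ h^3; use weight 8 = 2^3.
Numerator 8·A(h/2) − A(h) = 8·2.9729323010 − 2.9703940804 = 20.8130643276
Divide by 2^3 − 1 = 7.
20.8130643276 ÷ 7 = 2.9732949039

2.973295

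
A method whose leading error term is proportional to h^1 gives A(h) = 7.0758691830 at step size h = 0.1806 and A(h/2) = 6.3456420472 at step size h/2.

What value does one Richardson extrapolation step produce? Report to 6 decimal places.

5.615415

The method has order 1: 2^1 = 2.
2 × 6.3456420472 − 7.0758691830 = 5.6154149114
(2 × 6.3456420472 − 7.0758691830)/(2 − 1) = 5.6154149114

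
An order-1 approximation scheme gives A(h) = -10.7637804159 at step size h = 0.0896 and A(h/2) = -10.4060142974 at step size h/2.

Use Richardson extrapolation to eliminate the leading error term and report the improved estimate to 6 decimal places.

Error is O(h^1); halving h shrinks it by 2^1 = 2.
2^1·A(h/2) = -20.8120285948; minus A(h) gives -10.0482481789.
Denominator 2 − 1 = 1.
R = (-10.0482481789)/1 = -10.0482481789
Shift from A(h/2): +0.3577661185.

-10.048248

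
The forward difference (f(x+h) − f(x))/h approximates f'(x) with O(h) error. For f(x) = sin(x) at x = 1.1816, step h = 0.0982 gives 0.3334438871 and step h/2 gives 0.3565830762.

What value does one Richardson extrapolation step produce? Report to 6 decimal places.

Error is O(h^1); halving h shrinks it by 2^1 = 2.
A(h/2) − A(h) = 0.3565830762 − 0.3334438871 = 0.0231391891
Correction (A(h/2) − A(h))/(2 − 1) = 0.0231391891/1 = 0.0231391891
R = 0.3565830762 + 0.0231391891 = 0.3797222653
Shift from A(h/2): +0.0231391891.

0.379722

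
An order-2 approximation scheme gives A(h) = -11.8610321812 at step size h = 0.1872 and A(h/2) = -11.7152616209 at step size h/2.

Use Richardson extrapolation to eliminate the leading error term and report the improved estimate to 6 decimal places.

-11.666671

r = 2, so 2^r = 4.
4·(-11.7152616209) − (-11.8610321812) = -35.0000143024
(-35.0000143024) ÷ 3 = -11.6666714341
Correction |R − A(h/2)| = 4.859e-02; gap |A(h/2) − A(h)| = 1.458e-01.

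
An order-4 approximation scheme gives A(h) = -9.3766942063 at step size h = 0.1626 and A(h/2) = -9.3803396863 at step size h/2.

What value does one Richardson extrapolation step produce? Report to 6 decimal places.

-9.380583

Method order is 4; weight 2^4 = 16.
Numerator 16*A(h/2) − A(h) = 16*(-9.3803396863) − (-9.3766942063) = -140.7087407745
Denominator 16 − 1 = 15.
R = (-140.7087407745)/15 = -9.3805827183
Correction |R − A(h/2)| = 2.430e-04; gap |A(h/2) − A(h)| = 3.645e-03.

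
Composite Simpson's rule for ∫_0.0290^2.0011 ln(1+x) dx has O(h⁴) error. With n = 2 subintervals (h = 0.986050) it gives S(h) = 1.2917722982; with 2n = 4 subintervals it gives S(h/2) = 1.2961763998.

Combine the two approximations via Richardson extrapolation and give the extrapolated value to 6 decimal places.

1.296470

With r = 4 the leading error scales as h^4, so the weight is 2^4 = 16.
Numerator 16×A(h/2) − A(h) = 16×1.2961763998 − 1.2917722982 = 19.4470500986
19.4470500986 ÷ 15 = 1.2964700066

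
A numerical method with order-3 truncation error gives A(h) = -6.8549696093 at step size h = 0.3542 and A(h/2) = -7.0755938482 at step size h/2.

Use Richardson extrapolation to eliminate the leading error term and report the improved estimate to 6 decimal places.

-7.107112

Method order is 3; weight 2^3 = 8.
Difference of the inputs: -7.0755938482 − (-6.8549696093) = -0.2206242389
Divide by 2^3 − 1 = 7: (-0.2206242389)/7 = -0.0315177484
R = A(h/2) + (A(h/2) − A(h))/7 = -7.0755938482 − 0.0315177484 = -7.1071115966
Gap between inputs: 2.206e-01; correction applied: −0.0315177484.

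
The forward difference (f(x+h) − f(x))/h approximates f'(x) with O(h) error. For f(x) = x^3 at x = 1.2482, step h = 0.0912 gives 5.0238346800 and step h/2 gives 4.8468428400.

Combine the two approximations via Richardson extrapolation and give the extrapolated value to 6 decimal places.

4.669851

r = 1, so 2^r = 2.
2^1 × A(h/2) = 9.6936856800; minus A(h) gives 4.6698510000.
Divide by 2^1 − 1 = 1.
R = 4.6698510000/1 = 4.6698510000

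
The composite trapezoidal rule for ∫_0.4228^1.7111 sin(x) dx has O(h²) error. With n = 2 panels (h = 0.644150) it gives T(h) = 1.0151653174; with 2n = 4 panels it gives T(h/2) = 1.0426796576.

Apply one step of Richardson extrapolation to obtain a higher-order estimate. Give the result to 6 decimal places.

1.051851

Method order is 2; weight 2^2 = 4.
Numerator 4 × A(h/2) − A(h) = 4 × 1.0426796576 − 1.0151653174 = 3.1555533130
(4 × 1.0426796576 − 1.0151653174)/(4 − 1) = 1.0518511043
Shift from A(h/2): +0.0091714467.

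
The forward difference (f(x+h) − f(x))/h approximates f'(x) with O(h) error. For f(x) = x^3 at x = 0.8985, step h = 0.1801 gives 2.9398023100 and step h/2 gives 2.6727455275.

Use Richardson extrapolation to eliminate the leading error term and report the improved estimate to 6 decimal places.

The method has order 1: 2^1 = 2.
Top: 2(2.6727455275) − (2.9398023100) = 2.4056887450
Divide by 2^1 − 1 = 1.
2.4056887450 ÷ 1 = 2.4056887450

2.405689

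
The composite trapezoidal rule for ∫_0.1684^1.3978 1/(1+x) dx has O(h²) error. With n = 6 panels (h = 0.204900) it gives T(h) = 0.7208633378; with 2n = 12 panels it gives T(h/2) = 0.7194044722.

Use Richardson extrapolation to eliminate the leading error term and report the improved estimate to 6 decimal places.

0.718918

With r = 2 the leading error scales as h^2, so the weight is 2^2 = 4.
4*0.7194044722 − 0.7208633378 = 2.1567545510
Extrapolated: 2.1567545510 / 3 = 0.7189181837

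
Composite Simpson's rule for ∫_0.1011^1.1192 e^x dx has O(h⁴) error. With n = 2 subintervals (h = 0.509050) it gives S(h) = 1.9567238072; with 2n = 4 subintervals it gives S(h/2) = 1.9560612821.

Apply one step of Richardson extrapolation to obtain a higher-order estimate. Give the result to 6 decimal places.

1.956017

The method has order 4: 2^4 = 16.
A(h/2) − A(h) = 1.9560612821 − 1.9567238072 = -0.0006625251
Correction (A(h/2) − A(h))/(16 − 1) = (-0.0006625251)/15 = -0.0000441683
R = A(h/2) + (A(h/2) − A(h))/15 = 1.9560612821 − 0.0000441683 = 1.9560171138
Shift from A(h/2): −0.0000441683.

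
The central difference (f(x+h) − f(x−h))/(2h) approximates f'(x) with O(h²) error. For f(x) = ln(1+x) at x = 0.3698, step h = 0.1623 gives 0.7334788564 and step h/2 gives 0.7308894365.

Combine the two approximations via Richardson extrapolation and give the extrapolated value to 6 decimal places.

Method order is 2; weight 2^2 = 4.
4 × 0.7308894365 = 2.9235577460; 2.9235577460 − 0.7334788564 = 2.1900788896
2.1900788896 ÷ 3 = 0.7300262965
Shift from A(h/2): −0.0008631400.

0.730026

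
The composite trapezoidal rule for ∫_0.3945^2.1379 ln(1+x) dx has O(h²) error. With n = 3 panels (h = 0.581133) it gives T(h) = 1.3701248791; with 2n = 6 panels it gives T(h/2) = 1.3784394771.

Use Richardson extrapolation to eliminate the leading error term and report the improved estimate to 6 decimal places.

Error is O(h^2); halving h shrinks it by 2^2 = 4.
Numerator 4*A(h/2) − A(h) = 4*1.3784394771 − 1.3701248791 = 4.1436330293
Denominator 4 − 1 = 3.
So the Richardson estimate is 1.3812110098.

1.381211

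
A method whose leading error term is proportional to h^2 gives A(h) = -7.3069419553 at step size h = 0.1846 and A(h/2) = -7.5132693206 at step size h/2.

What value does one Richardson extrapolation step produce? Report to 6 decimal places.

-7.582045

Leading term ∝ h^2; use weight 4 = 2^2.
Weighted: (-30.0530772824) − (-7.3069419553) = -22.7461353271
Divide by 2^2 − 1 = 3.
Result: -7.5820451090
Correction |R − A(h/2)| = 6.878e-02; gap |A(h/2) − A(h)| = 2.063e-01.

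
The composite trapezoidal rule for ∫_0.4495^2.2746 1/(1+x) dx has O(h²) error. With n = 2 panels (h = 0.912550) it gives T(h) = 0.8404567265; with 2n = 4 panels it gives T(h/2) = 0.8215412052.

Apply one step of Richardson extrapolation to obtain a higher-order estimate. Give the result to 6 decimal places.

0.815236

Order 2 gives 2^r = 4 and 2^r − 1 = 3.
Difference of the inputs: 0.8215412052 − 0.8404567265 = -0.0189155213
Correction (A(h/2) − A(h))/(4 − 1) = (-0.0189155213)/3 = -0.0063051738
R = A(h/2) + (A(h/2) − A(h))/3 = 0.8215412052 − 0.0063051738 = 0.8152360314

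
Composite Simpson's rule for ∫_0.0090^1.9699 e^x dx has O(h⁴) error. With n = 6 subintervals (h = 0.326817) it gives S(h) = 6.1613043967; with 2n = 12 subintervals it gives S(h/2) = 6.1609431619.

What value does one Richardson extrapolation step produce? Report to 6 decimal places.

Leading term ∝ h^4; use weight 16 = 2^4.
Top: 16(6.1609431619) − (6.1613043967) = 92.4137861937
Divide by 2^4 − 1 = 15.
R = 92.4137861937/15 = 6.1609190796

6.160919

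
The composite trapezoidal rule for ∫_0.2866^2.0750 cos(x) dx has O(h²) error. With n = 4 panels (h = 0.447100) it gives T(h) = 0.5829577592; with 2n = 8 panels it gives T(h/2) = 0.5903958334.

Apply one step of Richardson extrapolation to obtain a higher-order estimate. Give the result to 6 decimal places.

With r = 2 the leading error scales as h^2, so the weight is 2^2 = 4.
4×0.5903958334 = 2.3615833336; subtract 0.5829577592 → 1.7786255744
Extrapolated: 1.7786255744 / 3 = 0.5928751915

0.592875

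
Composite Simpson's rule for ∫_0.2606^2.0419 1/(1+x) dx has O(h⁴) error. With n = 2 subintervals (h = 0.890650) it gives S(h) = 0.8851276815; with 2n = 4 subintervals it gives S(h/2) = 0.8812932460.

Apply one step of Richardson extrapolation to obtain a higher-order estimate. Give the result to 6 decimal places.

Method order is 4; weight 2^4 = 16.
Numerator 16×A(h/2) − A(h) = 16×0.8812932460 − 0.8851276815 = 13.2155642545
13.2155642545 ÷ 15 = 0.8810376170

0.881038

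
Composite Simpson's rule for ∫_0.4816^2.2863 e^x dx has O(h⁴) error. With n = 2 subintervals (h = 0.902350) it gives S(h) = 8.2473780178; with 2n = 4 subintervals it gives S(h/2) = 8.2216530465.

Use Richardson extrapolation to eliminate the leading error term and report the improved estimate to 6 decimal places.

Leading term ∝ h^4; use weight 16 = 2^4.
16*8.2216530465 = 131.5464487440; 131.5464487440 − 8.2473780178 = 123.2990707262
Divide by 2^4 − 1 = 15.
Result: 8.2199380484
Shift from A(h/2): −0.0017149981.

8.219938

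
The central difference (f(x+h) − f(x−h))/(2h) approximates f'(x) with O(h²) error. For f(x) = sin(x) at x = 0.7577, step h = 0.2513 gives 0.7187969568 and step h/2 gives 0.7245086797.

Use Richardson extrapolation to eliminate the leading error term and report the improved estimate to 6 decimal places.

0.726413

The method has order 2: 2^2 = 4.
4·0.7245086797 = 2.8980347188; subtract 0.7187969568 → 2.1792377620
Denominator 4 − 1 = 3.
(4·0.7245086797 − 0.7187969568)/(4 − 1) = 0.7264125873
Gap between inputs: 5.712e-03; correction applied: +0.0019039076.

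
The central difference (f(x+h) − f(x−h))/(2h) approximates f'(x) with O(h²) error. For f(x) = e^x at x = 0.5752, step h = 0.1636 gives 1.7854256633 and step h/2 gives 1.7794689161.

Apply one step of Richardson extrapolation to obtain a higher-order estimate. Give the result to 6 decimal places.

1.777483

Method order is 2; weight 2^2 = 4.
Weighted: 7.1178756644 − 1.7854256633 = 5.3324500011
Divide by 2^2 − 1 = 3.
R = 5.3324500011/3 = 1.7774833337
Shift from A(h/2): −0.0019855824.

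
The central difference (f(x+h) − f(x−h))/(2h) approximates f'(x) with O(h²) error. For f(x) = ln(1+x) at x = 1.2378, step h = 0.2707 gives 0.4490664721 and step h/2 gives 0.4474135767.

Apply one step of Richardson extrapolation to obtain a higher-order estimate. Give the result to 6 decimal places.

Error is O(h^2); halving h shrinks it by 2^2 = 4.
Top: 4(0.4474135767) − (0.4490664721) = 1.3405878347
Extrapolated: 1.3405878347 / 3 = 0.4468626116
Correction |R − A(h/2)| = 5.510e-04; gap |A(h/2) − A(h)| = 1.653e-03.

0.446863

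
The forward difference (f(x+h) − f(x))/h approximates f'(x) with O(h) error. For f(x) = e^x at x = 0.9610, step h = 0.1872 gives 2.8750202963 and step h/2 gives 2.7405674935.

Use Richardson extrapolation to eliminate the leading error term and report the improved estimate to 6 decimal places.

Method order is 1; weight 2^1 = 2.
Weighted: 5.4811349870 − 2.8750202963 = 2.6061146907
2.6061146907 ÷ 1 = 2.6061146907

2.606115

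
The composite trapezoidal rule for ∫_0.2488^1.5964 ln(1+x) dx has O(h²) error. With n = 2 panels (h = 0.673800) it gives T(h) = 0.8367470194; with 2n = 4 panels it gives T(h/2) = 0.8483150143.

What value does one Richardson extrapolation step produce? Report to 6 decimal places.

With r = 2 the leading error scales as h^2, so the weight is 2^2 = 4.
4 × 0.8483150143 = 3.3932600572; subtract 0.8367470194 → 2.5565130378
(4 × 0.8483150143 − 0.8367470194)/(4 − 1) = 0.8521710126

0.852171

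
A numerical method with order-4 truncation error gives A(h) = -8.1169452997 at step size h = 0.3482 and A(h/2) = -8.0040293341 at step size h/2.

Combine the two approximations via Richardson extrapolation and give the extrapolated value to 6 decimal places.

Leading term ∝ h^4; use weight 16 = 2^4.
2^4*A(h/2) = -128.0644693456; minus A(h) gives -119.9475240459.
Denominator 16 − 1 = 15.
(-119.9475240459) ÷ 15 = -7.9965016031
Gap between inputs: 1.129e-01; correction applied: +0.0075277310.

-7.996502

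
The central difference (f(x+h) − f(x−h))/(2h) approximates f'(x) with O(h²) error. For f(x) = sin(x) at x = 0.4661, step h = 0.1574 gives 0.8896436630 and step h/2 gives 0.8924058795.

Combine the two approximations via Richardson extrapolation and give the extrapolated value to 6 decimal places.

r = 2: numerator weight 4, denominator 3.
Numerator 4×A(h/2) − A(h) = 4×0.8924058795 − 0.8896436630 = 2.6799798550
Denominator 4 − 1 = 3.
2.6799798550 ÷ 3 = 0.8933266183
Correction |R − A(h/2)| = 9.207e-04; gap |A(h/2) − A(h)| = 2.762e-03.

0.893327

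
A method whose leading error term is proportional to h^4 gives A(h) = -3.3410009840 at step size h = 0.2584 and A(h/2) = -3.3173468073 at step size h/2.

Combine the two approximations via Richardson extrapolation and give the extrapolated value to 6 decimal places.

-3.315770

Method order is 4; weight 2^4 = 16.
16*(-3.3173468073) − (-3.3410009840) = -49.7365479328
Extrapolated: (-49.7365479328) / 15 = -3.3157698622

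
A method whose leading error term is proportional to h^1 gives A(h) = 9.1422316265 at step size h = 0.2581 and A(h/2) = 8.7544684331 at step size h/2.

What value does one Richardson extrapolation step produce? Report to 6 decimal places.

Error is O(h^1); halving h shrinks it by 2^1 = 2.
Numerator 2·A(h/2) − A(h) = 2·8.7544684331 − 9.1422316265 = 8.3667052397
R = 8.3667052397/1 = 8.3667052397
Correction |R − A(h/2)| = 3.878e-01; gap |A(h/2) − A(h)| = 3.878e-01.

8.366705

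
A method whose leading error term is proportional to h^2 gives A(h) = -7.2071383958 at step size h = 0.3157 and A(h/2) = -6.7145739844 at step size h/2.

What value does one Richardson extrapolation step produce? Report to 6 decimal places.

-6.550386

r = 2, so 2^r = 4.
4·(-6.7145739844) − (-7.2071383958) = -19.6511575418
R = (-19.6511575418)/3 = -6.5503858473
Gap between inputs: 4.926e-01; correction applied: +0.1641881371.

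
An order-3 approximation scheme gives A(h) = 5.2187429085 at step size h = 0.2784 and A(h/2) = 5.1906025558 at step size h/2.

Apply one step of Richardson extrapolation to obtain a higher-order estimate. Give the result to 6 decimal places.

5.186583

r = 3, so 2^r = 8.
2^3*A(h/2) = 41.5248204464; minus A(h) gives 36.3060775379.
Extrapolated: 36.3060775379 / 7 = 5.1865825054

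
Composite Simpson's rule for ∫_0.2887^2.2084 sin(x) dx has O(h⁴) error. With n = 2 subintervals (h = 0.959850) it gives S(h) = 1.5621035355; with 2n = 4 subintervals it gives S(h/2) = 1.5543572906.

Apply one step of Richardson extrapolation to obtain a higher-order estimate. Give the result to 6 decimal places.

1.553841

Order 4 gives 2^r = 16 and 2^r − 1 = 15.
16·1.5543572906 − 1.5621035355 = 23.3076131141
Divide by 2^4 − 1 = 15.
Result: 1.5538408743
Shift from A(h/2): −0.0005164163.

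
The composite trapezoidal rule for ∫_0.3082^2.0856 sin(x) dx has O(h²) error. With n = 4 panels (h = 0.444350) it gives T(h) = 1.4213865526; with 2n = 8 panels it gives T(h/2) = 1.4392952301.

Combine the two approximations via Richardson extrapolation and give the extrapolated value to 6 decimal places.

1.445265

Order 2 gives 2^r = 4 and 2^r − 1 = 3.
4×1.4392952301 = 5.7571809204; subtract 1.4213865526 → 4.3357943678
R = 4.3357943678/3 = 1.4452647893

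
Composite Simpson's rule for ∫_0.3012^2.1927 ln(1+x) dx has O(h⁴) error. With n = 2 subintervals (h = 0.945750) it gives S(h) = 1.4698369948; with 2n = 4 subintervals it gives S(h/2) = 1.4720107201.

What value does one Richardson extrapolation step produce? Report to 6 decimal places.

1.472156

Error is O(h^4); halving h shrinks it by 2^4 = 16.
Numerator 16×A(h/2) − A(h) = 16×1.4720107201 − 1.4698369948 = 22.0823345268
R = 22.0823345268/15 = 1.4721556351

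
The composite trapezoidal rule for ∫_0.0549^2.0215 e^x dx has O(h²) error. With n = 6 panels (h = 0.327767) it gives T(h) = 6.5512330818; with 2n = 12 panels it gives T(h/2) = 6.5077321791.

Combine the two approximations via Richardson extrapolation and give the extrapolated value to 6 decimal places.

The method has order 2: 2^2 = 4.
Weighted: 26.0309287164 − 6.5512330818 = 19.4796956346
(4×6.5077321791 − 6.5512330818)/(4 − 1) = 6.4932318782
Correction |R − A(h/2)| = 1.450e-02; gap |A(h/2) − A(h)| = 4.350e-02.

6.493232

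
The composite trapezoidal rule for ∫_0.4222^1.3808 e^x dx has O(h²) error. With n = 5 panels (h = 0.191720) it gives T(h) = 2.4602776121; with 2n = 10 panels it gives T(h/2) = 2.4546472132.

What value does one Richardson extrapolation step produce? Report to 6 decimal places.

2.452770

r = 2: numerator weight 4, denominator 3.
4 × 2.4546472132 = 9.8185888528; 9.8185888528 − 2.4602776121 = 7.3583112407
7.3583112407 ÷ 3 = 2.4527704136
Shift from A(h/2): −0.0018767996.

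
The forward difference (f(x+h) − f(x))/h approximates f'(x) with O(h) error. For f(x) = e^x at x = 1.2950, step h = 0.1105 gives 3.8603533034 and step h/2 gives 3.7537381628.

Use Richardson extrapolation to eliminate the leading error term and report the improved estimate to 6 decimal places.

r = 1: numerator weight 2, denominator 1.
2×3.7537381628 = 7.5074763256; 7.5074763256 − 3.8603533034 = 3.6471230222
Denominator 2 − 1 = 1.
Extrapolated: 3.6471230222 / 1 = 3.6471230222

3.647123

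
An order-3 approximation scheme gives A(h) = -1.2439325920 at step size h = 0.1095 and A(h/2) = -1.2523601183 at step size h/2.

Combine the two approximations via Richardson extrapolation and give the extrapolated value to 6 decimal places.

r = 3, so 2^r = 8.
8 × (-1.2523601183) = -10.0188809464; subtract (-1.2439325920) → -8.7749483544
Extrapolated: (-8.7749483544) / 7 = -1.2535640506

-1.253564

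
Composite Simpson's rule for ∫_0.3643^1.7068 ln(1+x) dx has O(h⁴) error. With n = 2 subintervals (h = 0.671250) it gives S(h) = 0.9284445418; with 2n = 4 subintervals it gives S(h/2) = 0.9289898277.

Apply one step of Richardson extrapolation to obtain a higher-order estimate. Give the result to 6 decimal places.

0.929026

Order 4 gives 2^r = 16 and 2^r − 1 = 15.
16 × 0.9289898277 = 14.8638372432; subtract 0.9284445418 → 13.9353927014
Extrapolated: 13.9353927014 / 15 = 0.9290261801
Shift from A(h/2): +0.0000363524.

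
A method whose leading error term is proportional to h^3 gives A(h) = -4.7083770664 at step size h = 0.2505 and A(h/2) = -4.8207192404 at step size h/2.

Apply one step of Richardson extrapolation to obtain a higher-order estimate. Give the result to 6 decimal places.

-4.836768

r = 3, so 2^r = 8.
Difference of the inputs: -4.8207192404 − (-4.7083770664) = -0.1123421740
Divide by 2^3 − 1 = 7: (-0.1123421740)/7 = -0.0160488820
R = -4.8207192404 − 0.0160488820 = -4.8367681224
Gap between inputs: 1.123e-01; correction applied: −0.0160488820.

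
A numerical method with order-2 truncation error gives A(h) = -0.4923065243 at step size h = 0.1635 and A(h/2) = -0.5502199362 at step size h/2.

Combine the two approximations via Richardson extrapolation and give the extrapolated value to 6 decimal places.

-0.569524

Order 2 gives 2^r = 4 and 2^r − 1 = 3.
4·(-0.5502199362) − (-0.4923065243) = -1.7085732205
Denominator 4 − 1 = 3.
R = (-1.7085732205)/3 = -0.5695244068
Gap between inputs: 5.791e-02; correction applied: −0.0193044706.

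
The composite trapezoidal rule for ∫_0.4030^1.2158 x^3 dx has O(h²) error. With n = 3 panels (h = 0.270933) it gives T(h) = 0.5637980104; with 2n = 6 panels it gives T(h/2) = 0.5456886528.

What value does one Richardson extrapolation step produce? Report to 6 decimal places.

0.539652

Leading term ∝ h^2; use weight 4 = 2^2.
Difference of the inputs: 0.5456886528 − 0.5637980104 = -0.0181093576
Divide by 2^2 − 1 = 3: (-0.0181093576)/3 = -0.0060364525
R = 0.5456886528 − 0.0060364525 = 0.5396522003
Correction |R − A(h/2)| = 6.036e-03; gap |A(h/2) − A(h)| = 1.811e-02.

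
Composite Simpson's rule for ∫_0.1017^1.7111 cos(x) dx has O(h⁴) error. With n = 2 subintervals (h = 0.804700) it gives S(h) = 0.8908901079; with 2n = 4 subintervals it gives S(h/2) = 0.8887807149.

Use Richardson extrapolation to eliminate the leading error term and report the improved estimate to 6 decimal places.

With r = 4 the leading error scales as h^4, so the weight is 2^4 = 16.
16*0.8887807149 − 0.8908901079 = 13.3296013305
Extrapolated: 13.3296013305 / 15 = 0.8886400887
Shift from A(h/2): −0.0001406262.

0.888640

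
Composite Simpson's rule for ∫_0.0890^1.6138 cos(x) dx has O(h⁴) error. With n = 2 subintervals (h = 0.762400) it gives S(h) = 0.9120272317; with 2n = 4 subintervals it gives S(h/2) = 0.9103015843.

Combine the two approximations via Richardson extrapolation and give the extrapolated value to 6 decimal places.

0.910187

r = 4: numerator weight 16, denominator 15.
16×0.9103015843 = 14.5648253488; subtract 0.9120272317 → 13.6527981171
Divide by 2^4 − 1 = 15.
(16×0.9103015843 − 0.9120272317)/(16 − 1) = 0.9101865411
Correction |R − A(h/2)| = 1.150e-04; gap |A(h/2) − A(h)| = 1.726e-03.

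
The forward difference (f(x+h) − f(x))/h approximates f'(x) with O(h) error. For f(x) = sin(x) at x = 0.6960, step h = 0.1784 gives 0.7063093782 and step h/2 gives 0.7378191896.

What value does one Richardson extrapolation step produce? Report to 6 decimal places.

The method has order 1: 2^1 = 2.
Weighted: 1.4756383792 − 0.7063093782 = 0.7693290010
0.7693290010 ÷ 1 = 0.7693290010
Correction |R − A(h/2)| = 3.151e-02; gap |A(h/2) − A(h)| = 3.151e-02.

0.769329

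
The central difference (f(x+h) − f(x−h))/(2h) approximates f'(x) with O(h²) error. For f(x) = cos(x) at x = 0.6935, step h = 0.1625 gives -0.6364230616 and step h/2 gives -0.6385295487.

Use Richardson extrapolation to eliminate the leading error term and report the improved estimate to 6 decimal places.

Method order is 2; weight 2^2 = 4.
Weighted: (-2.5541181948) − (-0.6364230616) = -1.9176951332
Extrapolated: (-1.9176951332) / 3 = -0.6392317111
Shift from A(h/2): −0.0007021624.

-0.639232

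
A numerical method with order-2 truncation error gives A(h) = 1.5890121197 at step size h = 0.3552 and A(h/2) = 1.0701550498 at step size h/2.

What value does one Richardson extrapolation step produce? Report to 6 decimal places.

Leading term ∝ h^2; use weight 4 = 2^2.
Top: 4(1.0701550498) − (1.5890121197) = 2.6916080795
2.6916080795 ÷ 3 = 0.8972026932

0.897203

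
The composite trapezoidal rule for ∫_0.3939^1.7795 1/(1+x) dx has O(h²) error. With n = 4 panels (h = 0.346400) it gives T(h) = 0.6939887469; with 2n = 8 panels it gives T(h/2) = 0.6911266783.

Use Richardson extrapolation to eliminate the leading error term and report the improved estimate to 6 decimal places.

Error is O(h^2); halving h shrinks it by 2^2 = 4.
Top: 4(0.6911266783) − (0.6939887469) = 2.0705179663
R = 2.0705179663/3 = 0.6901726554

0.690173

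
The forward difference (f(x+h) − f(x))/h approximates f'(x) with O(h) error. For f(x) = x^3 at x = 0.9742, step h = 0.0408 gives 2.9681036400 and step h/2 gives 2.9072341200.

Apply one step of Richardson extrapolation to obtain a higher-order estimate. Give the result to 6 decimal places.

The method has order 1: 2^1 = 2.
2·2.9072341200 = 5.8144682400; 5.8144682400 − 2.9681036400 = 2.8463646000
Denominator 2 − 1 = 1.
So the Richardson estimate is 2.8463646000.
Shift from A(h/2): −0.0608695200.

2.846365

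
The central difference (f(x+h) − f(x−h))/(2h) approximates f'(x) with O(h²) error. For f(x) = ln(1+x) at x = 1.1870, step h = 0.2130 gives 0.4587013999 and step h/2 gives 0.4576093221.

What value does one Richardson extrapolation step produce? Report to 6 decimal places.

With r = 2 the leading error scales as h^2, so the weight is 2^2 = 4.
Top: 4(0.4576093221) − (0.4587013999) = 1.3717358885
Divide by 2^2 − 1 = 3.
(4 × 0.4576093221 − 0.4587013999)/(4 − 1) = 0.4572452962
Shift from A(h/2): −0.0003640259.

0.457245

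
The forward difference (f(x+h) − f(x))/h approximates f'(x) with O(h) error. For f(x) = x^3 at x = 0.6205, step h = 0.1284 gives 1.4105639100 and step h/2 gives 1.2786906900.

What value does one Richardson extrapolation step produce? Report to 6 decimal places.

1.146817

Error is O(h^1); halving h shrinks it by 2^1 = 2.
Top: 2(1.2786906900) − (1.4105639100) = 1.1468174700
R = 1.1468174700/1 = 1.1468174700
Shift from A(h/2): −0.1318732200.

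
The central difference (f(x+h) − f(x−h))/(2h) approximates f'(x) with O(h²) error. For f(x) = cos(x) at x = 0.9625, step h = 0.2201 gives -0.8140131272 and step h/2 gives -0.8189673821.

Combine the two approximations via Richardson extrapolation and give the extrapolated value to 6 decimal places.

Error is O(h^2); halving h shrinks it by 2^2 = 4.
Numerator 4 × A(h/2) − A(h) = 4 × (-0.8189673821) − (-0.8140131272) = -2.4618564012
Divide by 2^2 − 1 = 3.
R = (-2.4618564012)/3 = -0.8206188004

-0.820619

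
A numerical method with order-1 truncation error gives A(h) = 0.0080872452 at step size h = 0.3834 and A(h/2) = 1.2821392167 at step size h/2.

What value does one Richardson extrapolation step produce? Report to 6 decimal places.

2.556191

Leading term ∝ h^1; use weight 2 = 2^1.
Weighted: 2.5642784334 − 0.0080872452 = 2.5561911882
Divide by 2^1 − 1 = 1.
So the Richardson estimate is 2.5561911882.
Shift from A(h/2): +1.2740519715.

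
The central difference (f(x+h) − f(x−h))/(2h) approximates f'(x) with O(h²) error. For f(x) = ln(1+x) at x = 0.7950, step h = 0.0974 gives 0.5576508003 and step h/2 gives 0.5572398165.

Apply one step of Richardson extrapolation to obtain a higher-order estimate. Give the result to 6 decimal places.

Order 2 gives 2^r = 4 and 2^r − 1 = 3.
4 × 0.5572398165 = 2.2289592660; subtract 0.5576508003 → 1.6713084657
(4 × 0.5572398165 − 0.5576508003)/(4 − 1) = 0.5571028219
Correction |R − A(h/2)| = 1.370e-04; gap |A(h/2) − A(h)| = 4.110e-04.

0.557103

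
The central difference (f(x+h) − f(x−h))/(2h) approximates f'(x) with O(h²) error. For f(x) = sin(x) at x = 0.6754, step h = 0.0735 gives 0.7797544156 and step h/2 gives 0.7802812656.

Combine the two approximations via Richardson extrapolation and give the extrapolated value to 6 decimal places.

With r = 2 the leading error scales as h^2, so the weight is 2^2 = 4.
4 × 0.7802812656 = 3.1211250624; subtract 0.7797544156 → 2.3413706468
2.3413706468 ÷ 3 = 0.7804568823
Shift from A(h/2): +0.0001756167.

0.780457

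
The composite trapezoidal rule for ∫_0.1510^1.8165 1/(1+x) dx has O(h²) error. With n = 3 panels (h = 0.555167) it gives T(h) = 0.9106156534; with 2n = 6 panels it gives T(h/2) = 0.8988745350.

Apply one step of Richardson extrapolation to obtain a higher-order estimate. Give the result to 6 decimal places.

0.894961

Error is O(h^2); halving h shrinks it by 2^2 = 4.
2^2·A(h/2) = 3.5954981400; minus A(h) gives 2.6848824866.
Denominator 4 − 1 = 3.
Result: 0.8949608289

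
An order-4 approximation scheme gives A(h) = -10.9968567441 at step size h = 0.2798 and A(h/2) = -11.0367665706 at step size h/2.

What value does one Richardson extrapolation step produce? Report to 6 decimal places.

-11.039427

The method has order 4: 2^4 = 16.
16 × (-11.0367665706) = -176.5882651296; subtract (-10.9968567441) → -165.5914083855
Extrapolated: (-165.5914083855) / 15 = -11.0394272257
Shift from A(h/2): −0.0026606551.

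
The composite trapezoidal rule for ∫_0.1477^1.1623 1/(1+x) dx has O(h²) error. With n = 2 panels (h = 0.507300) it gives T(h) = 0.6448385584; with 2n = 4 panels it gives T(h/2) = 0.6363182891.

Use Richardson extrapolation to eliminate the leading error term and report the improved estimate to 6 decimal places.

0.633478

Leading term ∝ h^2; use weight 4 = 2^2.
Difference of the inputs: 0.6363182891 − 0.6448385584 = -0.0085202693
Divide by 2^2 − 1 = 3: (-0.0085202693)/3 = -0.0028400898
R = 0.6363182891 − 0.0028400898 = 0.6334781993
Correction |R − A(h/2)| = 2.840e-03; gap |A(h/2) − A(h)| = 8.520e-03.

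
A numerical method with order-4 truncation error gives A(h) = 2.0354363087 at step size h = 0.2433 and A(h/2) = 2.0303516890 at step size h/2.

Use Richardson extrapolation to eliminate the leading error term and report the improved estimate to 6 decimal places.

2.030013

Leading term ∝ h^4; use weight 16 = 2^4.
Numerator 16*A(h/2) − A(h) = 16*2.0303516890 − 2.0354363087 = 30.4501907153
Divide by 2^4 − 1 = 15.
R = 30.4501907153/15 = 2.0300127144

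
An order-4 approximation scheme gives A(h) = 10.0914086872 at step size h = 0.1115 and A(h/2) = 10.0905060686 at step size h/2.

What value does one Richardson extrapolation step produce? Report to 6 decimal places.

r = 4, so 2^r = 16.
Weighted: 161.4480970976 − 10.0914086872 = 151.3566884104
Denominator 16 − 1 = 15.
So the Richardson estimate is 10.0904458940.
Gap between inputs: 9.026e-04; correction applied: −0.0000601746.

10.090446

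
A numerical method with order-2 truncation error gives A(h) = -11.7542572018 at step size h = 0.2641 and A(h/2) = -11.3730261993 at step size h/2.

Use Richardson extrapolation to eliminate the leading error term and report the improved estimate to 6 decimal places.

Order 2 gives 2^r = 4 and 2^r − 1 = 3.
2^2 × A(h/2) = -45.4921047972; minus A(h) gives -33.7378475954.
Denominator 4 − 1 = 3.
(-33.7378475954) ÷ 3 = -11.2459491985

-11.245949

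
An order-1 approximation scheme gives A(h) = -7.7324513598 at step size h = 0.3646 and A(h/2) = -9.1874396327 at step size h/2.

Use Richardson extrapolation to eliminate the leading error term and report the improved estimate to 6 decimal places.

-10.642428

Method order is 1; weight 2^1 = 2.
Weighted: (-18.3748792654) − (-7.7324513598) = -10.6424279056
R = (-10.6424279056)/1 = -10.6424279056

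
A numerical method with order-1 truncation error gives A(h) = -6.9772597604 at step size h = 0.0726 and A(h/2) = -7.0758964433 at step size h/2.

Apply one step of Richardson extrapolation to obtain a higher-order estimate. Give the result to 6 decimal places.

Order 1 gives 2^r = 2 and 2^r − 1 = 1.
Top: 2(-7.0758964433) − (-6.9772597604) = -7.1745331262
R = (-7.1745331262)/1 = -7.1745331262
Correction |R − A(h/2)| = 9.864e-02; gap |A(h/2) − A(h)| = 9.864e-02.

-7.174533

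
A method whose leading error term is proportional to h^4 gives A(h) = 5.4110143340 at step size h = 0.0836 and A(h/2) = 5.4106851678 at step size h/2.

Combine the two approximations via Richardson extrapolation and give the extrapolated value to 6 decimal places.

5.410663

r = 4, so 2^r = 16.
Numerator 16·A(h/2) − A(h) = 16·5.4106851678 − 5.4110143340 = 81.1599483508
Denominator 16 − 1 = 15.
81.1599483508 ÷ 15 = 5.4106632234
Gap between inputs: 3.292e-04; correction applied: −0.0000219444.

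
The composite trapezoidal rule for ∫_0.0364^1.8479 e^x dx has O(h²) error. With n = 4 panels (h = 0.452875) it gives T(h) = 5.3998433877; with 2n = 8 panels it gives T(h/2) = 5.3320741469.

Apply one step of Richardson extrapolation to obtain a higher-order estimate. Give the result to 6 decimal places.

5.309484

The method has order 2: 2^2 = 4.
Numerator 4×A(h/2) − A(h) = 4×5.3320741469 − 5.3998433877 = 15.9284531999
Extrapolated: 15.9284531999 / 3 = 5.3094844000
Gap between inputs: 6.777e-02; correction applied: −0.0225897469.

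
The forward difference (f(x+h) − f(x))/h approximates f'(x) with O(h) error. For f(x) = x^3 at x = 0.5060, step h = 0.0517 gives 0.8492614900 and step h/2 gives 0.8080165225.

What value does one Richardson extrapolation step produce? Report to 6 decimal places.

Method order is 1; weight 2^1 = 2.
2*0.8080165225 − 0.8492614900 = 0.7667715550
Denominator 2 − 1 = 1.
So the Richardson estimate is 0.7667715550.
Shift from A(h/2): −0.0412449675.

0.766772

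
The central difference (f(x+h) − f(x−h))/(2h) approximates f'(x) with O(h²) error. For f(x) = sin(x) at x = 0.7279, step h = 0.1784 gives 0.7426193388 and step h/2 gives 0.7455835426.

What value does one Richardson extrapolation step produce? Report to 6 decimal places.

r = 2: numerator weight 4, denominator 3.
4 × 0.7455835426 = 2.9823341704; subtract 0.7426193388 → 2.2397148316
Denominator 4 − 1 = 3.
R = 2.2397148316/3 = 0.7465716105
Correction |R − A(h/2)| = 9.881e-04; gap |A(h/2) − A(h)| = 2.964e-03.

0.746572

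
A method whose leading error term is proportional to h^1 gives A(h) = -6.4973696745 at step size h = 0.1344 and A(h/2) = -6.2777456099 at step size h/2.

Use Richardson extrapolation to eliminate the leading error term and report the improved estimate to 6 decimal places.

Order 1 gives 2^r = 2 and 2^r − 1 = 1.
2 × (-6.2777456099) = -12.5554912198; subtract (-6.4973696745) → -6.0581215453
Divide by 2^1 − 1 = 1.
So the Richardson estimate is -6.0581215453.

-6.058122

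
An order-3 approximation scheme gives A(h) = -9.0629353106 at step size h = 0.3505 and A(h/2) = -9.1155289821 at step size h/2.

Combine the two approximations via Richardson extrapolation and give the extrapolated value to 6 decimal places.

-9.123042

Leading term ∝ h^3; use weight 8 = 2^3.
A(h/2) − A(h) = -9.1155289821 − (-9.0629353106) = -0.0525936715
Divide by 2^3 − 1 = 7: (-0.0525936715)/7 = -0.0075133816
R = -9.1155289821 − 0.0075133816 = -9.1230423637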